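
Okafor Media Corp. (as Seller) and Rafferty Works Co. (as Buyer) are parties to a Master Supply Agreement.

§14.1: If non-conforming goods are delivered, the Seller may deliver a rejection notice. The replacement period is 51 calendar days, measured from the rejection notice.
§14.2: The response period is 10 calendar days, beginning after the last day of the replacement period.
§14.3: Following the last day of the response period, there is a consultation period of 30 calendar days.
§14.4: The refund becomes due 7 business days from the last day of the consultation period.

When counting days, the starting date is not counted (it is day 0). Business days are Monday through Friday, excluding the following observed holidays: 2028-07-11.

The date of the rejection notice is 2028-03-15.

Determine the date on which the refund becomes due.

Adding 51 calendar days to 2028-03-15 gives 2028-05-05, which is the last day of the replacement period.
Adding 10 calendar days to 2028-05-05 gives 2028-05-15, which is the last day of the response period.
The last day of the consultation period: 30 calendar days after 2028-05-15 is 2028-06-14.
From Wednesday, 2028-06-14, 7 business days (Jun 15, Jun 16, Jun 19, Jun 20, Jun 21, Jun 22, Jun 23, skipping weekends) brings us to Friday, 2028-06-23, which is the date on which the refund becomes due.

2028-06-23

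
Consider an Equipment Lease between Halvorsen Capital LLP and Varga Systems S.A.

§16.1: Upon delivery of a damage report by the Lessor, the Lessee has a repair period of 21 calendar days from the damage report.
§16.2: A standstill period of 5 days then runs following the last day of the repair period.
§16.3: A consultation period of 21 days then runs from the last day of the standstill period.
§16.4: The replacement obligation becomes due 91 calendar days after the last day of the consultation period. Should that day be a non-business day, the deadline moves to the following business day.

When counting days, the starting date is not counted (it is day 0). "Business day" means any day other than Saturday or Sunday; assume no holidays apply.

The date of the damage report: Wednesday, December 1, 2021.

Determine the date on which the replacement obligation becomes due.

The last day of the repair period: December 1, 2021 + 21 days = December 22, 2021.
Adding 5 calendar days to December 22, 2021 gives December 27, 2021, which is the last day of the standstill period.
The last day of the consultation period: 21 calendar days after December 27, 2021 is January 17, 2022.
The date on which the replacement obligation becomes due: 91 calendar days after January 17, 2022 is April 18, 2022. April 18, 2022 is a Monday, so no roll-forward applies.

April 18, 2022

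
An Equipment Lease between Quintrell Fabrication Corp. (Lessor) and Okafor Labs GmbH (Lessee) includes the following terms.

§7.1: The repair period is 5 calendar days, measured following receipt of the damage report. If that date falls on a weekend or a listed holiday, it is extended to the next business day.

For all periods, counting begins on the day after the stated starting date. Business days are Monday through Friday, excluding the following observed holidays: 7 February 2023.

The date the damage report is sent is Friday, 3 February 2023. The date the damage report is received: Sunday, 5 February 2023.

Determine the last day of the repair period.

Adding 5 calendar days to 5 February 2023 gives 10 February 2023, which is the last day of the repair period. 10 February 2023 is a Friday and is not a listed holiday, so no roll-forward applies.

10 February 2023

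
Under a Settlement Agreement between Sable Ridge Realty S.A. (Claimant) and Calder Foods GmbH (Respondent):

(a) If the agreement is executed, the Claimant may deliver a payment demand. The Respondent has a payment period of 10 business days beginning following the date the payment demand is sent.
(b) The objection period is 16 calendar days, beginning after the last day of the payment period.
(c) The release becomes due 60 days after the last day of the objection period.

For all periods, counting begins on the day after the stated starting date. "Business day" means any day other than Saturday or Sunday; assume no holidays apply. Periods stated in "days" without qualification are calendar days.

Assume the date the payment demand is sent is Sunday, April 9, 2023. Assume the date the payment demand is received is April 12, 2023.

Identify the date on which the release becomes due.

The last day of the payment period: 10 business days after Sunday, April 9, 2023, skipping weekends — Apr 10, Apr 11, Apr 12, Apr 13, Apr 14, Apr 17, Apr 18, Apr 19, Apr 20, Apr 21 — lands on Friday, April 21, 2023.
Adding 16 calendar days to April 21, 2023 gives May 7, 2023, which is the last day of the objection period.
The date on which the release becomes due: May 7, 2023 + 60 days = July 6, 2023.

July 6, 2023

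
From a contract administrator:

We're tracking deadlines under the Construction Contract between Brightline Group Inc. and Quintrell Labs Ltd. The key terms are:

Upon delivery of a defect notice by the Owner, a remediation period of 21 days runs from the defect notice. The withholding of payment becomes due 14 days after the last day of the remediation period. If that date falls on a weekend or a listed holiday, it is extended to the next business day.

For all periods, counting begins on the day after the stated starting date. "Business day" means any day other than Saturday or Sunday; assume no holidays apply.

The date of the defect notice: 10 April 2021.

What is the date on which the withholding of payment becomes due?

Adding 21 calendar days to 10 April 2021 gives 1 May 2021, which is the last day of the remediation period.
The date on which the withholding of payment becomes due: 1 May 2021 + 14 days = 15 May 2021. That falls on a Saturday, so it rolls to the next business day, Monday, 17 May 2021.

17 May 2021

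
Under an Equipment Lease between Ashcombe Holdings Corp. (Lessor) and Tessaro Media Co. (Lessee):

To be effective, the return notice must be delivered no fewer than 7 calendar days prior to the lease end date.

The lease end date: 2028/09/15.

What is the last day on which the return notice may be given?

Counting back 7 calendar days from 2028/09/15 gives 2028/09/08.

2028/09/08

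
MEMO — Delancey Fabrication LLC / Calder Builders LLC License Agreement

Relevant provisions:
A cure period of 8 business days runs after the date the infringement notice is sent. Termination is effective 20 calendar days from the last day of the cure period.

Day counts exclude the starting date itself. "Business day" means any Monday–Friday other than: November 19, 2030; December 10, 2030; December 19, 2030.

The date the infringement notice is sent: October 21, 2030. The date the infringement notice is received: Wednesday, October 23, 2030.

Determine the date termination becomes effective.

November 20, 2030

From Monday, October 21, 2030, 8 business days (Oct 22, Oct 23, Oct 24, Oct 25, Oct 28, Oct 29, Oct 30, Oct 31, skipping weekends) brings us to Thursday, October 31, 2030, which is the last day of the cure period.
The date termination becomes effective: October 31, 2030 + 20 days = November 20, 2030.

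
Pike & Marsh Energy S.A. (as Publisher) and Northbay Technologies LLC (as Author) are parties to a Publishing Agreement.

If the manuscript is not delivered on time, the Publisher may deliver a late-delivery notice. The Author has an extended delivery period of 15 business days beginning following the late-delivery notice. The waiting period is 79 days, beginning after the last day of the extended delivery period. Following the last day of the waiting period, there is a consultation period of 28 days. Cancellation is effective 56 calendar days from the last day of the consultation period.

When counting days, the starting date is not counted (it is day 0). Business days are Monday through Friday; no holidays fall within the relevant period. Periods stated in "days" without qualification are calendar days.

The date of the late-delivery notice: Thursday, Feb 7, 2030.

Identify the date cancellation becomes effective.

Aug 10, 2030

The last day of the extended delivery period: 15 business days after Thursday, Feb 7, 2030, skipping weekends — Feb 8, Feb 11, Feb 12, Feb 13, …, Feb 26, Feb 27, Feb 28 — lands on Thursday, Feb 28, 2030.
The last day of the waiting period: 79 calendar days after Feb 28, 2030 is May 18, 2030.
The last day of the consultation period: May 18, 2030 + 28 days = Jun 15, 2030.
Adding 56 calendar days to Jun 15, 2030 gives Aug 10, 2030, which is the date cancellation becomes effective.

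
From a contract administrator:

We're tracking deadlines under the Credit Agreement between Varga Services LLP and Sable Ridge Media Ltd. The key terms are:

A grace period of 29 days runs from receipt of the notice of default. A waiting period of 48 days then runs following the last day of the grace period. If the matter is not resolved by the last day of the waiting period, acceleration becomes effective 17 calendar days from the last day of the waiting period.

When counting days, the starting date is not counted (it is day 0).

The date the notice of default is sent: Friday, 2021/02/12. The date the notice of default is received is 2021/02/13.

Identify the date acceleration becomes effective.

The last day of the grace period: 2021/02/13 + 29 days = 2021/03/14.
Adding 48 calendar days to 2021/03/14 gives 2021/05/01, which is the last day of the waiting period.
The date acceleration becomes effective: 2021/05/01 + 17 days = 2021/05/18.

2021/05/18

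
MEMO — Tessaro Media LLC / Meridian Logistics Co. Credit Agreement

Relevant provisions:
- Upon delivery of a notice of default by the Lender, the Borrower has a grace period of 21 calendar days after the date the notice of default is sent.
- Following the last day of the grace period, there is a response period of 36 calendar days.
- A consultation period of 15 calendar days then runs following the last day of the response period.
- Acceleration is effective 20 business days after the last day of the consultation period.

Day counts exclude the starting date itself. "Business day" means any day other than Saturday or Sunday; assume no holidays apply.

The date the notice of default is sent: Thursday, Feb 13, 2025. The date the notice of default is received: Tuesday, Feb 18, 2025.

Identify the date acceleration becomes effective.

May 23, 2025

Adding 21 calendar days to Feb 13, 2025 gives Mar 6, 2025, which is the last day of the grace period.
The last day of the response period: Mar 6, 2025 + 36 days = Apr 11, 2025.
Adding 15 calendar days to Apr 11, 2025 gives Apr 26, 2025, which is the last day of the consultation period.
The date acceleration becomes effective: counting 20 business days from Saturday, Apr 26, 2025 (Apr 28, Apr 29, Apr 30, May 1, …, May 21, May 22, May 23, skipping weekends) reaches Friday, May 23, 2025.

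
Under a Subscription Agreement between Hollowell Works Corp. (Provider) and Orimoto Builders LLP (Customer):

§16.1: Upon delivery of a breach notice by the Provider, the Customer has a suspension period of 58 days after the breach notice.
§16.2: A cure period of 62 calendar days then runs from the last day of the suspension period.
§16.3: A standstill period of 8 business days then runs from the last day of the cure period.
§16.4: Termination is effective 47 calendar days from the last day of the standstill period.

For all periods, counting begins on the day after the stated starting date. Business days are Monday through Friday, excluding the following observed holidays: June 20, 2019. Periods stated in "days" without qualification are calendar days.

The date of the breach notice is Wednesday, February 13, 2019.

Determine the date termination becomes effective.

The last day of the suspension period: 58 calendar days after February 13, 2019 is April 12, 2019.
The last day of the cure period: April 12, 2019 + 62 days = June 13, 2019.
From Thursday, June 13, 2019, 8 business days (Jun 14, Jun 17, Jun 18, Jun 19, Jun 21, Jun 24, Jun 25, Jun 26, skipping weekends and the listed holiday on Jun 20) brings us to Wednesday, June 26, 2019, which is the last day of the standstill period.
The date termination becomes effective: 47 calendar days after June 26, 2019 is August 12, 2019.

August 12, 2019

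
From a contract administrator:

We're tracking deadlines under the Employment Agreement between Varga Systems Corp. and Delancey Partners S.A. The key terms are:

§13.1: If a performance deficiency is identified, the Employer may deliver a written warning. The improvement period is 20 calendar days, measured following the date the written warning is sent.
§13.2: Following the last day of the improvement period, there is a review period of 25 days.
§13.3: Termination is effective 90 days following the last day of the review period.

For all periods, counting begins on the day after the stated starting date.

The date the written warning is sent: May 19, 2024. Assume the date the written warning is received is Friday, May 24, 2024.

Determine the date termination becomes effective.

The last day of the improvement period: May 19, 2024 + 20 days = June 8, 2024.
Adding 25 calendar days to June 8, 2024 gives July 3, 2024, which is the last day of the review period.
The date termination becomes effective: 90 calendar days after July 3, 2024 is October 1, 2024.

October 1, 2024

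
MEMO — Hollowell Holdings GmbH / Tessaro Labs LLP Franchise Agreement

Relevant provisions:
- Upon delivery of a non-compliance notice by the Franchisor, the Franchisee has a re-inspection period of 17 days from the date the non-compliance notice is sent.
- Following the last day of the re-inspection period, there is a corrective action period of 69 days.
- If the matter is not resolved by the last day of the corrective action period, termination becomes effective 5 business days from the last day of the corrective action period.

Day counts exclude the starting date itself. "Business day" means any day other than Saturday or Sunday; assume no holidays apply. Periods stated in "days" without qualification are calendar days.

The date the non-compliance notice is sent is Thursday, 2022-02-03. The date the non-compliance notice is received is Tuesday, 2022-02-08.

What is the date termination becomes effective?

2022-05-06

The last day of the re-inspection period: 17 calendar days after 2022-02-03 is 2022-02-20.
Adding 69 calendar days to 2022-02-20 gives 2022-04-30, which is the last day of the corrective action period.
The date termination becomes effective: 5 business days after Saturday, 2022-04-30, skipping weekends — May 2, May 3, May 4, May 5, May 6 — lands on Friday, 2022-05-06.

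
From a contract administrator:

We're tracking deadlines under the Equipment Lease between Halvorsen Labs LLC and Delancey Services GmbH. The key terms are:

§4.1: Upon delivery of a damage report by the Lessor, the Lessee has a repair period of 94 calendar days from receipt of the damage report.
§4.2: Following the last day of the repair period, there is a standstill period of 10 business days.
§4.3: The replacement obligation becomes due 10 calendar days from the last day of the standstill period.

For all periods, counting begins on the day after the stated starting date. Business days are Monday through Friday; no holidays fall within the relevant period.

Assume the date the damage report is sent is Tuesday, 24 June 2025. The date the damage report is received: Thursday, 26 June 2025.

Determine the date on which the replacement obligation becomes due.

20 October 2025

The last day of the repair period: 94 calendar days after 26 June 2025 is 28 September 2025.
The last day of the standstill period: counting 10 business days from Sunday, 28 September 2025 (Sep 29, Sep 30, Oct 1, Oct 2, Oct 3, Oct 6, Oct 7, Oct 8, Oct 9, Oct 10, skipping weekends) reaches Friday, 10 October 2025.
The date on which the replacement obligation becomes due: 10 calendar days after 10 October 2025 is 20 October 2025.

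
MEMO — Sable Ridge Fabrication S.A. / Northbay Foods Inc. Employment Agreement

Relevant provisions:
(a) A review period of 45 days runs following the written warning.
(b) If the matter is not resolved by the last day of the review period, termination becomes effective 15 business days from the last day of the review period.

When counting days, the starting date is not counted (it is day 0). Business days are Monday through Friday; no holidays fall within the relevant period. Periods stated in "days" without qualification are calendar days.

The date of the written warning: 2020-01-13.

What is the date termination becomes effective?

The last day of the review period: 2020-01-13 + 45 days = 2020-02-27.
The date termination becomes effective: counting 15 business days from Thursday, 2020-02-27 (Feb 28, Mar 2, Mar 3, Mar 4, …, Mar 17, Mar 18, Mar 19, skipping weekends) reaches Thursday, 2020-03-19.

2020-03-19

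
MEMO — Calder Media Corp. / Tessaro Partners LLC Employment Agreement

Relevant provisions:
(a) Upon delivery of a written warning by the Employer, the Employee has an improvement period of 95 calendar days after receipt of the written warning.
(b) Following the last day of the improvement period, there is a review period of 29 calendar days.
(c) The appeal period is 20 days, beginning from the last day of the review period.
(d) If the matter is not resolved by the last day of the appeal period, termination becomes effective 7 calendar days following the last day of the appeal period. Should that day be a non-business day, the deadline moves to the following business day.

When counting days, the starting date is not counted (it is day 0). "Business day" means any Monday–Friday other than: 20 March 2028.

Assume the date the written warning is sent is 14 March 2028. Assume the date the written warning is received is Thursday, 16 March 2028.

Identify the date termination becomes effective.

14 August 2028

The last day of the improvement period: 16 March 2028 + 95 days = 19 June 2028.
The last day of the review period: 19 June 2028 + 29 days = 18 July 2028.
The last day of the appeal period: 20 calendar days after 18 July 2028 is 7 August 2028.
The date termination becomes effective: 7 calendar days after 7 August 2028 is 14 August 2028. 14 August 2028 is a Monday and is not a listed holiday, so no roll-forward applies.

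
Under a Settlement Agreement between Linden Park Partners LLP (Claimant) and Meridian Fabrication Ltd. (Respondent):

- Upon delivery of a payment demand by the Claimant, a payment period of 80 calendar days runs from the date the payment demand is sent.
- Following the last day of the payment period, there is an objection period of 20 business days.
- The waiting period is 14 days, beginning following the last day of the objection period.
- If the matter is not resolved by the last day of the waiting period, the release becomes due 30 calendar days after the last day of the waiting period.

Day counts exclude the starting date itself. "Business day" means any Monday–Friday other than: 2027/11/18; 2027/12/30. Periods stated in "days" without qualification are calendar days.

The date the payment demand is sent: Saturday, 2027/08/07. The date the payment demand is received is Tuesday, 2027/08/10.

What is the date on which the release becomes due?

2028/01/07

The last day of the payment period: 80 calendar days after 2027/08/07 is 2027/10/26.
The last day of the objection period: 20 business days after Tuesday, 2027/10/26, skipping weekends and the listed holiday on Nov 18 — Oct 27, Oct 28, Oct 29, Nov 1, …, Nov 22, Nov 23, Nov 24 — lands on Wednesday, 2027/11/24.
Adding 14 calendar days to 2027/11/24 gives 2027/12/08, which is the last day of the waiting period.
The date on which the release becomes due: 30 calendar days after 2027/12/08 is 2028/01/07.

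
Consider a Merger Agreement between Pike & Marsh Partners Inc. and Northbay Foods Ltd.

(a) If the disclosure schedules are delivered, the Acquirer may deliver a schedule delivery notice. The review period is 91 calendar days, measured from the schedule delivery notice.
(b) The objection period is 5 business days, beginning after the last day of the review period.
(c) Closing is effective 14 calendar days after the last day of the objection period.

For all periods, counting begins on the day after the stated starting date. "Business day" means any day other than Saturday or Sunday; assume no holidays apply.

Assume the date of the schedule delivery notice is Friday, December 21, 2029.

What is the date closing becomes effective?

April 12, 2030

The last day of the review period: 91 calendar days after December 21, 2029 is March 22, 2030.
From Friday, March 22, 2030, 5 business days (Mar 25, Mar 26, Mar 27, Mar 28, Mar 29, skipping weekends) brings us to Friday, March 29, 2030, which is the last day of the objection period.
Adding 14 calendar days to March 29, 2030 gives April 12, 2030, which is the date closing becomes effective.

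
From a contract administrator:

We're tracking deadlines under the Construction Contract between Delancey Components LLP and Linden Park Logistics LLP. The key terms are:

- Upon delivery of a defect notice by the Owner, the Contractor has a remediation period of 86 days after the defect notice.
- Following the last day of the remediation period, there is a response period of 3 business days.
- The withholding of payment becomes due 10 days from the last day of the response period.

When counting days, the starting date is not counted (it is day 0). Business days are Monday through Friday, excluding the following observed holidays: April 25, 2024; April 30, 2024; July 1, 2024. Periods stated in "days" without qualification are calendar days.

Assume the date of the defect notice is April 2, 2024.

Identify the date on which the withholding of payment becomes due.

The last day of the remediation period: 86 calendar days after April 2, 2024 is June 27, 2024.
From Thursday, June 27, 2024, 3 business days (Jun 28, Jul 2, Jul 3, skipping weekends and the listed holiday on Jul 1) brings us to Wednesday, July 3, 2024, which is the last day of the response period.
The date on which the withholding of payment becomes due: July 3, 2024 + 10 days = July 13, 2024.

July 13, 2024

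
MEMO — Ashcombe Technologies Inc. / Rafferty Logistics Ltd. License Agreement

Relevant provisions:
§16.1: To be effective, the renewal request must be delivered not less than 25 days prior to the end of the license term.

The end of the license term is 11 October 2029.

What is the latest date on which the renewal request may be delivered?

16 September 2029

11 October 2029 minus 25 days is 16 September 2029.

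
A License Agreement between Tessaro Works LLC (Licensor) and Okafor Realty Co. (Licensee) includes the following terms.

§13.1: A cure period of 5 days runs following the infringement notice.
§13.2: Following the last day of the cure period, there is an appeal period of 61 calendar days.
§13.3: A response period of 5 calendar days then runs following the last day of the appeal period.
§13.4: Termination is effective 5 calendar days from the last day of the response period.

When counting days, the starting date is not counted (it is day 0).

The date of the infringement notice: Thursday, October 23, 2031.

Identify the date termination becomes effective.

January 7, 2032

The last day of the cure period: 5 calendar days after October 23, 2031 is October 28, 2031.
The last day of the appeal period: 61 calendar days after October 28, 2031 is December 28, 2031.
The last day of the response period: 5 calendar days after December 28, 2031 is January 2, 2032.
Adding 5 calendar days to January 2, 2032 gives January 7, 2032, which is the date termination becomes effective.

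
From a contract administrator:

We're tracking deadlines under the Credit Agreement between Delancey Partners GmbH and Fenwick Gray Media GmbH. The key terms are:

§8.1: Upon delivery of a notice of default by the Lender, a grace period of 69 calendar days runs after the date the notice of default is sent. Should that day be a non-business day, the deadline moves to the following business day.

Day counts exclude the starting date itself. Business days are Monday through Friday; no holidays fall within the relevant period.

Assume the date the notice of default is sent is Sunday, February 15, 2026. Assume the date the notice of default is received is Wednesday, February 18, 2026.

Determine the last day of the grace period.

The last day of the grace period: 69 calendar days after February 15, 2026 is April 25, 2026. That falls on a Saturday, so it rolls to the next business day, Monday, April 27, 2026.

April 27, 2026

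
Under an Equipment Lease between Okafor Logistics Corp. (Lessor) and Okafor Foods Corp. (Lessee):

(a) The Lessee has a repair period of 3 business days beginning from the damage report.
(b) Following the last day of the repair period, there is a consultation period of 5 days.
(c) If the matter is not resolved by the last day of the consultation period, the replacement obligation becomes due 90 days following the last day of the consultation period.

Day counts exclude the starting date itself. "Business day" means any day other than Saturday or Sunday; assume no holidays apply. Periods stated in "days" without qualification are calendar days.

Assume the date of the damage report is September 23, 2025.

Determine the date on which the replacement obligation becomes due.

December 30, 2025

From Tuesday, September 23, 2025, 3 business days (Sep 24, Sep 25, Sep 26, skipping weekends) brings us to Friday, September 26, 2025, which is the last day of the repair period.
The last day of the consultation period: September 26, 2025 + 5 days = October 1, 2025.
Adding 90 calendar days to October 1, 2025 gives December 30, 2025, which is the date on which the replacement obligation becomes due.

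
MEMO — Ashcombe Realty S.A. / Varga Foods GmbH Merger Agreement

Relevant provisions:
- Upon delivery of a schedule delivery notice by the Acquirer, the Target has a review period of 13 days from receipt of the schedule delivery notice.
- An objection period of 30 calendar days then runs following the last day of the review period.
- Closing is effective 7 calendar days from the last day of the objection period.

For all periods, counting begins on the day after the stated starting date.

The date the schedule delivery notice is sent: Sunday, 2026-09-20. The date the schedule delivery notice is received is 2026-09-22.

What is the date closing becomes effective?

The last day of the review period: 2026-09-22 + 13 days = 2026-10-05.
Adding 30 calendar days to 2026-10-05 gives 2026-11-04, which is the last day of the objection period.
The date closing becomes effective: 2026-11-04 + 7 days = 2026-11-11.

2026-11-11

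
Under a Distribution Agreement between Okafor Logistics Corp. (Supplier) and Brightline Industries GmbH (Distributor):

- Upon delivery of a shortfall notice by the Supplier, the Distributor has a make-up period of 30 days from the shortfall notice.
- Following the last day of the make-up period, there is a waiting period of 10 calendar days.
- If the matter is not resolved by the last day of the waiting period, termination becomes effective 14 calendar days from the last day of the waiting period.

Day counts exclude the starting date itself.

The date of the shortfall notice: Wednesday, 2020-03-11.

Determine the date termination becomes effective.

2020-05-04

Adding 30 calendar days to 2020-03-11 gives 2020-04-10, which is the last day of the make-up period.
The last day of the waiting period: 2020-04-10 + 10 days = 2020-04-20.
The date termination becomes effective: 14 calendar days after 2020-04-20 is 2020-05-04.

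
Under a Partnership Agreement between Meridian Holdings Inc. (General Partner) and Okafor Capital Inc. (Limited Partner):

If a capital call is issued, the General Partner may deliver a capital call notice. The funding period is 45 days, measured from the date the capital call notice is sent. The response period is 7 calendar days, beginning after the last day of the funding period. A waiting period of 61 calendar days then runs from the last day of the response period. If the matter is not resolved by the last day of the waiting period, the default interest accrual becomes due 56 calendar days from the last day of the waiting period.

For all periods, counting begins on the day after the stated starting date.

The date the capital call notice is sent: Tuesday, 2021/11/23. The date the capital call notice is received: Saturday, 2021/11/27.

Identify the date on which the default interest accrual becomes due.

2022/05/11

Adding 45 calendar days to 2021/11/23 gives 2022/01/07, which is the last day of the funding period.
Adding 7 calendar days to 2022/01/07 gives 2022/01/14, which is the last day of the response period.
Adding 61 calendar days to 2022/01/14 gives 2022/03/16, which is the last day of the waiting period.
The date on which the default interest accrual becomes due: 56 calendar days after 2022/03/16 is 2022/05/11.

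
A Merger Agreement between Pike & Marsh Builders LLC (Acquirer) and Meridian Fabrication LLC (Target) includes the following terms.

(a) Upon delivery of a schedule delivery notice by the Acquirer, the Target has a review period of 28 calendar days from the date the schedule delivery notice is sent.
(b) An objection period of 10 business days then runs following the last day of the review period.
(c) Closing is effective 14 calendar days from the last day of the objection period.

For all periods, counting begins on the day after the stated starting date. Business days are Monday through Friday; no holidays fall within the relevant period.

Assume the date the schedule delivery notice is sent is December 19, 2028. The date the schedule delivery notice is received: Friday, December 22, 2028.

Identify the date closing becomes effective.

February 13, 2029

The last day of the review period: December 19, 2028 + 28 days = January 16, 2029.
The last day of the objection period: 10 business days after Tuesday, January 16, 2029, skipping weekends — Jan 17, Jan 18, Jan 19, Jan 22, Jan 23, Jan 24, Jan 25, Jan 26, Jan 29, Jan 30 — lands on Tuesday, January 30, 2029.
Adding 14 calendar days to January 30, 2029 gives February 13, 2029, which is the date closing becomes effective.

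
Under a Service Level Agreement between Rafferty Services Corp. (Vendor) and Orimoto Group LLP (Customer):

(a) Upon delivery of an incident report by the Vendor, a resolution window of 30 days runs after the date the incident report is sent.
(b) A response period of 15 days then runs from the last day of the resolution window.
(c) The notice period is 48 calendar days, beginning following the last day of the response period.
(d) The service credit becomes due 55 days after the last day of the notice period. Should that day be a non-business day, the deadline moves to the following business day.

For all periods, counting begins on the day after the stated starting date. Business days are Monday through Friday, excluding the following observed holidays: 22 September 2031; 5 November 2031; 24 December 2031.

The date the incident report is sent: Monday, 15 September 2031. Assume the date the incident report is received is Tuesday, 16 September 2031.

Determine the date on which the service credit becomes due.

Adding 30 calendar days to 15 September 2031 gives 15 October 2031, which is the last day of the resolution window.
The last day of the response period: 15 October 2031 + 15 days = 30 October 2031.
Adding 48 calendar days to 30 October 2031 gives 17 December 2031, which is the last day of the notice period.
The date on which the service credit becomes due: 55 calendar days after 17 December 2031 is 10 February 2032. 10 February 2032 is a Tuesday and is not a listed holiday, so no roll-forward applies.

10 February 2032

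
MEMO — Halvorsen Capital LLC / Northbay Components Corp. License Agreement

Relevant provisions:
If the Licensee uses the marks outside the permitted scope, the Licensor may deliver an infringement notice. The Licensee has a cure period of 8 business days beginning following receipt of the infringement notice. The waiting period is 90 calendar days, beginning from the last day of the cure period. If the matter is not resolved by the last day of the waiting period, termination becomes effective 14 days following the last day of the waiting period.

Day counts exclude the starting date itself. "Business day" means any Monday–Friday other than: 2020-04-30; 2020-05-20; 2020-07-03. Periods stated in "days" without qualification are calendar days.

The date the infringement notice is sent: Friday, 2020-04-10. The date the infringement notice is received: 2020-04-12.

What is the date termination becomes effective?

2020-08-04

The last day of the cure period: 8 business days after Sunday, 2020-04-12, skipping weekends — Apr 13, Apr 14, Apr 15, Apr 16, Apr 17, Apr 20, Apr 21, Apr 22 — lands on Wednesday, 2020-04-22.
Adding 90 calendar days to 2020-04-22 gives 2020-07-21, which is the last day of the waiting period.
Adding 14 calendar days to 2020-07-21 gives 2020-08-04, which is the date termination becomes effective.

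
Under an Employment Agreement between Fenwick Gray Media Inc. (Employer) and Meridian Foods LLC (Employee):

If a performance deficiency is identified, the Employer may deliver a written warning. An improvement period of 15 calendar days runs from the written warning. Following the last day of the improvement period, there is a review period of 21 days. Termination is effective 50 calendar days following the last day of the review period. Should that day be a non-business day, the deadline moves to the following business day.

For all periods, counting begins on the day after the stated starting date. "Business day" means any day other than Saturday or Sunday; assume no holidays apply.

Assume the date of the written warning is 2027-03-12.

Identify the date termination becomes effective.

The last day of the improvement period: 15 calendar days after 2027-03-12 is 2027-03-27.
The last day of the review period: 2027-03-27 + 21 days = 2027-04-17.
Adding 50 calendar days to 2027-04-17 gives 2027-06-06, which is the date termination becomes effective. That falls on a Sunday, so it rolls to the next business day, Monday, 2027-06-07.

2027-06-07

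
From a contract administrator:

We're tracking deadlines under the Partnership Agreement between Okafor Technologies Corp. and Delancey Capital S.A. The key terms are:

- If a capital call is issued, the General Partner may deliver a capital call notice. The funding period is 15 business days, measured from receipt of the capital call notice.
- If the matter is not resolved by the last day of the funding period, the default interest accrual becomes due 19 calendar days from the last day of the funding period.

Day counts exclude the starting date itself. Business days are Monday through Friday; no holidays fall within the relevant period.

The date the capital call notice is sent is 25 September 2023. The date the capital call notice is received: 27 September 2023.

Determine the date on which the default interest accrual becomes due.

6 November 2023

The last day of the funding period: counting 15 business days from Wednesday, 27 September 2023 (Sep 28, Sep 29, Oct 2, Oct 3, …, Oct 16, Oct 17, Oct 18, skipping weekends) reaches Wednesday, 18 October 2023.
The date on which the default interest accrual becomes due: 18 October 2023 + 19 days = 6 November 2023.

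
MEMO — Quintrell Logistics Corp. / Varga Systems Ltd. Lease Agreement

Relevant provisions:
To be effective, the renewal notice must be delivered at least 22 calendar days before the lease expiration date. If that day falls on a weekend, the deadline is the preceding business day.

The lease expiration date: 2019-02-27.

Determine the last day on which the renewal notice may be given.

2019-02-27 minus 22 days is 2019-02-05. That is a Tuesday, so no adjustment is needed.

2019-02-05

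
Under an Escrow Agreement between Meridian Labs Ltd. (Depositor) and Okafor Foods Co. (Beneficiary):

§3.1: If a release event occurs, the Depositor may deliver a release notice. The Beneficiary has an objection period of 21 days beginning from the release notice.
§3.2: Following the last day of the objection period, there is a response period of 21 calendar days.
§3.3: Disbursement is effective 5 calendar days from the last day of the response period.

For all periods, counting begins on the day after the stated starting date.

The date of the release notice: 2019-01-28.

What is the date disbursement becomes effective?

Adding 21 calendar days to 2019-01-28 gives 2019-02-18, which is the last day of the objection period.
Adding 21 calendar days to 2019-02-18 gives 2019-03-11, which is the last day of the response period.
The date disbursement becomes effective: 5 calendar days after 2019-03-11 is 2019-03-16.

2019-03-16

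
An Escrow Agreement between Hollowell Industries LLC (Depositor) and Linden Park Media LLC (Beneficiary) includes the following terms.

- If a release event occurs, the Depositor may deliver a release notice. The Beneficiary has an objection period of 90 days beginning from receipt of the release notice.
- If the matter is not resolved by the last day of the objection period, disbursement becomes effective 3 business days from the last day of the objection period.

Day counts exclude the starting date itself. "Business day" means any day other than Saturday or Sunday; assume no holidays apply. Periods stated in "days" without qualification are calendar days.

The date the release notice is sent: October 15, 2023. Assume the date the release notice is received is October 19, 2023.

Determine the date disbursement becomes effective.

The last day of the objection period: October 19, 2023 + 90 days = January 17, 2024.
The date disbursement becomes effective: counting 3 business days from Wednesday, January 17, 2024 (Jan 18, Jan 19, Jan 22, skipping weekends) reaches Monday, January 22, 2024.

January 22, 2024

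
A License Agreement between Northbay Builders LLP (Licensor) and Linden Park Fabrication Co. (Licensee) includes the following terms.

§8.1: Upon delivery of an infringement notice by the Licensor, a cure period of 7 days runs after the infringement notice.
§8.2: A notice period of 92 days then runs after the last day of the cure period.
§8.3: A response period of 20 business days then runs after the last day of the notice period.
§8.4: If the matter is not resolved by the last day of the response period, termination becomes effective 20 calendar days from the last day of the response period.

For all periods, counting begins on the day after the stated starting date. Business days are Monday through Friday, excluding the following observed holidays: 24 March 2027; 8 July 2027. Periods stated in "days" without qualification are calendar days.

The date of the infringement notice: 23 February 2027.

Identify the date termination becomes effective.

Adding 7 calendar days to 23 February 2027 gives 2 March 2027, which is the last day of the cure period.
The last day of the notice period: 2 March 2027 + 92 days = 2 June 2027.
The last day of the response period: counting 20 business days from Wednesday, 2 June 2027 (Jun 3, Jun 4, Jun 7, Jun 8, …, Jun 28, Jun 29, Jun 30, skipping weekends) reaches Wednesday, 30 June 2027.
The date termination becomes effective: 30 June 2027 + 20 days = 20 July 2027.

20 July 2027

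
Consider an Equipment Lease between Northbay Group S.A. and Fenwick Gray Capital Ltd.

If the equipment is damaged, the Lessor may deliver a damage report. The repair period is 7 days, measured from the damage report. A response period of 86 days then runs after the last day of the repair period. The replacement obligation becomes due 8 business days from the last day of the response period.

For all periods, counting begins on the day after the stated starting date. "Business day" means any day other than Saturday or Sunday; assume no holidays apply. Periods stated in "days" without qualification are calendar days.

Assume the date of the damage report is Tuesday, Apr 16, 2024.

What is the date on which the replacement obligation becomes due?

Jul 30, 2024

The last day of the repair period: Apr 16, 2024 + 7 days = Apr 23, 2024.
Adding 86 calendar days to Apr 23, 2024 gives Jul 18, 2024, which is the last day of the response period.
From Thursday, Jul 18, 2024, 8 business days (Jul 19, Jul 22, Jul 23, Jul 24, Jul 25, Jul 26, Jul 29, Jul 30, skipping weekends) brings us to Tuesday, Jul 30, 2024, which is the date on which the replacement obligation becomes due.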